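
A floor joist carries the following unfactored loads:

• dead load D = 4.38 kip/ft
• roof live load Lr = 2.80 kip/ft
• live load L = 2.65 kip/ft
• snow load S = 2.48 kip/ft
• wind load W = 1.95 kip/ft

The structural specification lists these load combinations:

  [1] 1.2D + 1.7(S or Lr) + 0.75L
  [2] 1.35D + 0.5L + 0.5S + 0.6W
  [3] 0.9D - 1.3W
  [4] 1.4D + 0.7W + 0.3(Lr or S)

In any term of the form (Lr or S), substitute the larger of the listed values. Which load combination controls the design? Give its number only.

Combination 1

(S or Lr) → Lr = 2.80 kip/ft; (Lr or S) → Lr = 2.80 kip/ft.
[1] 1.2(4.38) + 1.7(2.80) + 0.75(2.65) = 12.00
[2] 1.35(4.38) + 0.5(2.65) + 0.5(2.48) + 0.6(1.95) = 5.91 + 1.33 + 1.24 + 1.17 = 9.65
[3] 0.9(4.38) - 1.3(1.95) = 1.41
[4] 1.4(4.38) + 0.7(1.95) + 0.3(2.80) = 6.13 + 1.37 + 0.84 = 8.34
The largest value is 12.00 kip/ft from combination 1.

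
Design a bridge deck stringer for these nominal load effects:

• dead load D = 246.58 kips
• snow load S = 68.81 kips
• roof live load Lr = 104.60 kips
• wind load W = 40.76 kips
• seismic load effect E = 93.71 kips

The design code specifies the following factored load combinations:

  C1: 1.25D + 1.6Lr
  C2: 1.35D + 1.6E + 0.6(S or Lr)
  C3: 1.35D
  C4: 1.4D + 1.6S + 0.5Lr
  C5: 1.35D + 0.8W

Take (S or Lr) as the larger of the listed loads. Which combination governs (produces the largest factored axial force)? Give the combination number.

(S or Lr) → Lr = 104.60 kips.
C1: 1.25(246.58) + 1.6(104.60) = 308.23 + 167.36 = 475.59
C2: 1.35(246.58) + 1.6(93.71) + 0.6(104.60) = 332.88 + 149.94 + 62.76 = 545.58
C3: 1.35(246.58) = 332.88
C4: 1.4(246.58) + 1.6(68.81) + 0.5(104.60) = 345.21 + 110.10 + 52.30 = 507.61
C5: 1.35(246.58) + 0.8(40.76) = 332.88 + 32.61 = 365.49
The largest value is 545.58 kips from combination 2.

Combination 2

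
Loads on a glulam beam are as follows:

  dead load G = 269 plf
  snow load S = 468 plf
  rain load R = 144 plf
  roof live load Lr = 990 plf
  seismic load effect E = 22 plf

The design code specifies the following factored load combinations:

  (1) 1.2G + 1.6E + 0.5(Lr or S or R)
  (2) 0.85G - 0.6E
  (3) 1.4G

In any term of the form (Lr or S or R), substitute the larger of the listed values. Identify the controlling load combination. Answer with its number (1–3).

Combination 1

(Lr or S or R) → Lr = 990 plf.
(1) 1.2(269) + 1.6(22) + 0.5(990) = 853.0
(2) 0.85(269) - 0.6(22) = 215.5
(3) 1.4(269) = 376.6
The largest value is 853.0 plf from combination 1.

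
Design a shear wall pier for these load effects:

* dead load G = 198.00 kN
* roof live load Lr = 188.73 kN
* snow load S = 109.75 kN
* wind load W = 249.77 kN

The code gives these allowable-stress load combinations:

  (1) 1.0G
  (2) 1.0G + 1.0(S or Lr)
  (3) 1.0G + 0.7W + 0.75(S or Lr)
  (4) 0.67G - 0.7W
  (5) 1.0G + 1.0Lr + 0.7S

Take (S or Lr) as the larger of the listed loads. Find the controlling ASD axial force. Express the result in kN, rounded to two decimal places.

514.39 kN

(S or Lr) → Lr = 188.73 kN.
(1) 1.0(198.00) = 198.00
(2) 1.0(198.00) + 1.0(188.73) = 386.73
(3) 1.0(198.00) + 0.7(249.77) + 0.75(188.73) = 514.39
(4) 0.67(198.00) - 0.7(249.77) = -42.18
(5) 1.0(198.00) + 1.0(188.73) + 0.7(109.75) = 463.56
Maximum is from combination 3.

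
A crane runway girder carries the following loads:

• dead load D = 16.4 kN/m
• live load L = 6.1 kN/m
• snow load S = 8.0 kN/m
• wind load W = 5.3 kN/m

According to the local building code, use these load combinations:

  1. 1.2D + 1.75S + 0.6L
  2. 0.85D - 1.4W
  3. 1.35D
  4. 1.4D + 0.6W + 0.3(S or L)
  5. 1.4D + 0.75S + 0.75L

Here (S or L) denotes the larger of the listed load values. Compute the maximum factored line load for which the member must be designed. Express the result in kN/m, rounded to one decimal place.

37.3 kN/m

(S or L) → S = 8.0 kN/m.
1. 1.2(16.4) + 1.75(8.0) + 0.6(6.1) = 37.3
2. 0.85(16.4) - 1.4(5.3) = 13.9 - 7.4 = 6.5
3. 1.35(16.4) = 22.1
4. 1.4(16.4) + 0.6(5.3) + 0.3(8.0) = 28.5
5. 1.4(16.4) + 0.75(8.0) + 0.75(6.1) = 33.5
Combination 1 governs: w_u = 37.3 kN/m.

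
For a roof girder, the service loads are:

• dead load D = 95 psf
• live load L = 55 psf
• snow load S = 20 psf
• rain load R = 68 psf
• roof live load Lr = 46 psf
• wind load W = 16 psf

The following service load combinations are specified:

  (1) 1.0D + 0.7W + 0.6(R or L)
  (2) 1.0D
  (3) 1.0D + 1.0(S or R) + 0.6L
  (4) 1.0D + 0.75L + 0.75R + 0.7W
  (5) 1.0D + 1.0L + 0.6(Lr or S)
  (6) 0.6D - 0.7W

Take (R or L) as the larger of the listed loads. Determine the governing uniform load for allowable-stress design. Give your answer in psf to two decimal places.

198.45 psf

(R or L) → R = 68 psf; (S or R) → R = 68 psf; (Lr or S) → Lr = 46 psf.
(1) 1.0(95) + 0.7(16) + 0.6(68) = 95.00 + 11.20 + 40.80 = 147.00
(2) 1.0(95) = 95.00
(3) 1.0(95) + 1.0(68) + 0.6(55) = 95.00 + 68.00 + 33.00 = 196.00
(4) 1.0(95) + 0.75(55) + 0.75(68) + 0.7(16) = 95.00 + 41.25 + 51.00 + 11.20 = 198.45
(5) 1.0(95) + 1.0(55) + 0.6(46) = 95.00 + 55.00 + 27.60 = 177.60
(6) 0.6(95) - 0.7(16) = 57.00 - 11.20 = 45.80
Combination 4 governs: q = 198.45 psf.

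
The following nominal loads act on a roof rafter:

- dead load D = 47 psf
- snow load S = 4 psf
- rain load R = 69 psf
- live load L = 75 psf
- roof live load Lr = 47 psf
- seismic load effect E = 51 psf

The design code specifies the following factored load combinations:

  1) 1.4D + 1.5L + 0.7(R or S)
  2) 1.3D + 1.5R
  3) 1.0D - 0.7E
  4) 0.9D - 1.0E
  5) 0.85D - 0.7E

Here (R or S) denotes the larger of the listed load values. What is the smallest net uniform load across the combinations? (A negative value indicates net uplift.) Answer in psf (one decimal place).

-8.7 psf

(R or S) → R = 69 psf.
1) 1.4(47) + 1.5(75) + 0.7(69) = 65.8 + 112.5 + 48.3 = 226.6
2) 1.3(47) + 1.5(69) = 61.1 + 103.5 = 164.6
3) 1.0(47) - 0.7(51) = 47.0 - 35.7 = 11.3
4) 0.9(47) - 1.0(51) = 42.3 - 51.0 = -8.7
5) 0.85(47) - 0.7(51) = 40.0 - 35.7 = 4.3
Combination 4 gives the minimum: -8.7 psf.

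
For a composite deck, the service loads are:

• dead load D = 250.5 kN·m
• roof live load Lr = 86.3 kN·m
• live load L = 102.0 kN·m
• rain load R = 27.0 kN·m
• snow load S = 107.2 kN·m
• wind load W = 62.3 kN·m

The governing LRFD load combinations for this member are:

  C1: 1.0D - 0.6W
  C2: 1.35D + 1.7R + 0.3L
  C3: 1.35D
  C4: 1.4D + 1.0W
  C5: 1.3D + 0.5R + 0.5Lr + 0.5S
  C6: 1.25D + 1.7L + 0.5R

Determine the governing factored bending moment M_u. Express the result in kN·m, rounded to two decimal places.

500.03 kN·m

C1: 1.0(250.5) - 0.6(62.3) = 213.12
C2: 1.35(250.5) + 1.7(27.0) + 0.3(102.0) = 414.68
C3: 1.35(250.5) = 338.18
C4: 1.4(250.5) + 1.0(62.3) = 413.00
C5: 1.3(250.5) + 0.5(27.0) + 0.5(86.3) + 0.5(107.2) = 435.90
C6: 1.25(250.5) + 1.7(102.0) + 0.5(27.0) = 500.03
Combination 6 governs: M_u = 500.03 kN·m.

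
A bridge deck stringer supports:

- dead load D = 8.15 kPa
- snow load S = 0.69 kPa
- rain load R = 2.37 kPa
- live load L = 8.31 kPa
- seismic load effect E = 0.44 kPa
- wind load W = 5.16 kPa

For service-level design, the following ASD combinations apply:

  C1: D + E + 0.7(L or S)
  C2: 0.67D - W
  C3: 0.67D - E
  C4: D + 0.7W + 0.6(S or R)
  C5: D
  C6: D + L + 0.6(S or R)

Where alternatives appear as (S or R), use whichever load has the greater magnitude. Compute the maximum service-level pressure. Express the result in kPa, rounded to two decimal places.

(L or S) → L = 8.31 kPa; (S or R) → R = 2.37 kPa.
C1: 1.0(8.15) + 1.0(0.44) + 0.7(8.31) = 8.15 + 0.44 + 5.82 = 14.41
C2: 0.67(8.15) - 1.0(5.16) = 5.46 - 5.16 = 0.30
C3: 0.67(8.15) - 1.0(0.44) = 5.46 - 0.44 = 5.02
C4: 1.0(8.15) + 0.7(5.16) + 0.6(2.37) = 8.15 + 3.61 + 1.42 = 13.18
C5: 1.0(8.15) = 8.15
C6: 1.0(8.15) + 1.0(8.31) + 0.6(2.37) = 8.15 + 8.31 + 1.42 = 17.88
Combination 6 governs: p = 17.88 kPa.

17.88 kPa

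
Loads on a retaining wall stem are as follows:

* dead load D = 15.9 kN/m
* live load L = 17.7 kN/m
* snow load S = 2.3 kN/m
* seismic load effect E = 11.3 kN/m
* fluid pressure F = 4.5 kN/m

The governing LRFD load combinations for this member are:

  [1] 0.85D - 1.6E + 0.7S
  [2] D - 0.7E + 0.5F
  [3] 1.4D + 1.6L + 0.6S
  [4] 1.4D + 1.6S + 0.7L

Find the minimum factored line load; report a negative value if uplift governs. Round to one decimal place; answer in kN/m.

[1] 0.85(15.9) - 1.6(11.3) + 0.7(2.3) = 13.5 - 18.1 + 1.6 = -3.0
[2] 1.0(15.9) - 0.7(11.3) + 0.5(4.5) = 10.2
[3] 1.4(15.9) + 1.6(17.7) + 0.6(2.3) = 22.3 + 28.3 + 1.4 = 52.0
[4] 1.4(15.9) + 1.6(2.3) + 0.7(17.7) = 38.3
Combination 1 gives the minimum: -3.0 kN/m.

-3.0 kN/m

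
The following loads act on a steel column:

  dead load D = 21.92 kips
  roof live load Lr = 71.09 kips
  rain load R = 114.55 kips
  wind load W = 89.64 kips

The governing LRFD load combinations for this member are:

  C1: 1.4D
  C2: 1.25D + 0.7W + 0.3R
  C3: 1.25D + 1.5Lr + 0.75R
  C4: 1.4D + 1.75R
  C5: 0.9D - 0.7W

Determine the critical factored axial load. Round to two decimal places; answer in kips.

231.15 kips

C1: 1.4(21.92) = 30.69
C2: 1.25(21.92) + 0.7(89.64) + 0.3(114.55) = 124.51
C3: 1.25(21.92) + 1.5(71.09) + 0.75(114.55) = 27.40 + 106.64 + 85.91 = 219.95
C4: 1.4(21.92) + 1.75(114.55) = 30.69 + 200.46 = 231.15
C5: 0.9(21.92) - 0.7(89.64) = 19.73 - 62.75 = -43.02
The controlling combination is 4, giving 231.15 kips.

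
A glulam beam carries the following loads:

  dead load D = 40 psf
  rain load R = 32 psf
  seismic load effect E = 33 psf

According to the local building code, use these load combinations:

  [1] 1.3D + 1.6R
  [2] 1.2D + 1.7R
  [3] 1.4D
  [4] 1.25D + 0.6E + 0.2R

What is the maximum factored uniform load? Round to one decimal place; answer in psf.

103.2 psf

[1] 1.3(40) + 1.6(32) = 103.2
[2] 1.2(40) + 1.7(32) = 102.4
[3] 1.4(40) = 56.0
[4] 1.25(40) + 0.6(33) + 0.2(32) = 76.2
The controlling combination is 1, giving 103.2 psf.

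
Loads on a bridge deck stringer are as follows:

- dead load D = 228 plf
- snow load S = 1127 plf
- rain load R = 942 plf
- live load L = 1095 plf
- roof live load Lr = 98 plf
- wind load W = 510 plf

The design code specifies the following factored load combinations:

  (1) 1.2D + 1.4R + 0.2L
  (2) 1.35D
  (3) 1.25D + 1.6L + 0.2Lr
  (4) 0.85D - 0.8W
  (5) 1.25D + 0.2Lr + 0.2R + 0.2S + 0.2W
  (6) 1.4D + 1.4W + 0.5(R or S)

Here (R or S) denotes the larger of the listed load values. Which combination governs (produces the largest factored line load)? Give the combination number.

Combination 3

(R or S) → S = 1127 plf.
(1) 1.2(228) + 1.4(942) + 0.2(1095) = 1811.40
(2) 1.35(228) = 307.80
(3) 1.25(228) + 1.6(1095) + 0.2(98) = 2056.60
(4) 0.85(228) - 0.8(510) = -214.20
(5) 1.25(228) + 0.2(98) + 0.2(942) + 0.2(1127) + 0.2(510) = 820.40
(6) 1.4(228) + 1.4(510) + 0.5(1127) = 1596.70
The largest value is 2056.60 plf from combination 3.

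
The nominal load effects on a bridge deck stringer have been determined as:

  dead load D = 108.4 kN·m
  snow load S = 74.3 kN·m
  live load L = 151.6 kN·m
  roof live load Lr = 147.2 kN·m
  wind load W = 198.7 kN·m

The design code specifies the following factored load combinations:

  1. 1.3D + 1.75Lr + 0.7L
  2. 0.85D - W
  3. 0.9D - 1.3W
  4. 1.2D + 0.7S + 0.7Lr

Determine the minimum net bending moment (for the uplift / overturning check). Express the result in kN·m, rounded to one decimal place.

1. 1.3(108.4) + 1.75(147.2) + 0.7(151.6) = 504.6
2. 0.85(108.4) - 1.0(198.7) = -106.6
3. 0.9(108.4) - 1.3(198.7) = -160.8
4. 1.2(108.4) + 0.7(74.3) + 0.7(147.2) = 285.1
Combination 3 gives the minimum: -160.8 kN·m.

-160.8 kN·m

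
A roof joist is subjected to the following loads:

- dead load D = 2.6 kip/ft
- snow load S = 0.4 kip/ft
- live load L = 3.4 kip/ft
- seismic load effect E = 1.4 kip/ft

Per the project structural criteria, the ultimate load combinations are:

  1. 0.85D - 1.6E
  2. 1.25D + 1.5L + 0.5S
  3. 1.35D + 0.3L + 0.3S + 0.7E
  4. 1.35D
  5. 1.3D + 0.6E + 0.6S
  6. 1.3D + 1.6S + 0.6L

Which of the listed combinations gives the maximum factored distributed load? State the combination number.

1. 0.85(2.6) - 1.6(1.4) = 2.2 - 2.2 = -0.0
2. 1.25(2.6) + 1.5(3.4) + 0.5(0.4) = 3.3 + 5.1 + 0.2 = 8.6
3. 1.35(2.6) + 0.3(3.4) + 0.3(0.4) + 0.7(1.4) = 3.5 + 1.0 + 0.1 + 1.0 = 5.6
4. 1.35(2.6) = 3.5
5. 1.3(2.6) + 0.6(1.4) + 0.6(0.4) = 4.5
6. 1.3(2.6) + 1.6(0.4) + 0.6(3.4) = 6.1
The largest value is 8.6 kip/ft from combination 2.

Combination 2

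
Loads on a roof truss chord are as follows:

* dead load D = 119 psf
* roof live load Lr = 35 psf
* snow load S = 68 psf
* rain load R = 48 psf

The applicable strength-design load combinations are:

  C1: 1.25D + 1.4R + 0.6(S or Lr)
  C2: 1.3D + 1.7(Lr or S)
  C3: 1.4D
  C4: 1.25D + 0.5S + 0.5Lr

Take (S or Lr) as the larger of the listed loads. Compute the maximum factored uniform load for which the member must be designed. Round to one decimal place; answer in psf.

(S or Lr) → S = 68 psf; (Lr or S) → S = 68 psf.
C1: 1.25(119) + 1.4(48) + 0.6(68) = 256.8
C2: 1.3(119) + 1.7(68) = 270.3
C3: 1.4(119) = 166.6
C4: 1.25(119) + 0.5(68) + 0.5(35) = 200.3
Combination 2 governs: q_u = 270.3 psf.

270.3 psf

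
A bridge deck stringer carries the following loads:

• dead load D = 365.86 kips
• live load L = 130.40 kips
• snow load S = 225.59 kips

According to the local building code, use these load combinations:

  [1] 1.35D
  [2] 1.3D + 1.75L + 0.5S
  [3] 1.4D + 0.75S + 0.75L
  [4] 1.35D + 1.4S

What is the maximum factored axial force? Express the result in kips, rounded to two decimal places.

[1] 1.35(365.86) = 493.91
[2] 1.3(365.86) + 1.75(130.40) + 0.5(225.59) = 816.61
[3] 1.4(365.86) + 0.75(225.59) + 0.75(130.40) = 779.20
[4] 1.35(365.86) + 1.4(225.59) = 493.91 + 315.83 = 809.74
Maximum is from combination 2.

816.61 kips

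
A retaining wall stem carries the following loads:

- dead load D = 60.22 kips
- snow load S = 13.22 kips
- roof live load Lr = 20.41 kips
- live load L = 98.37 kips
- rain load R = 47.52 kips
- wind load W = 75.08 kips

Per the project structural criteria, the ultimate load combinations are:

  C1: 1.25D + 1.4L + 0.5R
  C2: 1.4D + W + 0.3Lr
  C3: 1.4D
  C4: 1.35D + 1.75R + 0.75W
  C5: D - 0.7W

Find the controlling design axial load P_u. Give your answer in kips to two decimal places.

C1: 1.25(60.22) + 1.4(98.37) + 0.5(47.52) = 236.75
C2: 1.4(60.22) + 1.0(75.08) + 0.3(20.41) = 84.31 + 75.08 + 6.12 = 165.51
C3: 1.4(60.22) = 84.31
C4: 1.35(60.22) + 1.75(47.52) + 0.75(75.08) = 81.30 + 83.16 + 56.31 = 220.77
C5: 1.0(60.22) - 0.7(75.08) = 60.22 - 52.56 = 7.66
Maximum is from combination 1.

236.75 kips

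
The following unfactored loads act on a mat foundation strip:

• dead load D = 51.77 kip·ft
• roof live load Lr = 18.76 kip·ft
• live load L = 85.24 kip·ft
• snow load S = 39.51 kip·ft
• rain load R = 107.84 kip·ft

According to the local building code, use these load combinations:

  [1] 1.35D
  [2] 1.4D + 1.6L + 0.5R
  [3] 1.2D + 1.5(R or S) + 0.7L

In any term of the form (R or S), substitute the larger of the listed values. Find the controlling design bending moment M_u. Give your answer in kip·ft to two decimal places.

(R or S) → R = 107.84 kip·ft.
[1] 1.35(51.77) = 69.89
[2] 1.4(51.77) + 1.6(85.24) + 0.5(107.84) = 262.78
[3] 1.2(51.77) + 1.5(107.84) + 0.7(85.24) = 283.55
Maximum is from combination 3.

283.55 kip·ft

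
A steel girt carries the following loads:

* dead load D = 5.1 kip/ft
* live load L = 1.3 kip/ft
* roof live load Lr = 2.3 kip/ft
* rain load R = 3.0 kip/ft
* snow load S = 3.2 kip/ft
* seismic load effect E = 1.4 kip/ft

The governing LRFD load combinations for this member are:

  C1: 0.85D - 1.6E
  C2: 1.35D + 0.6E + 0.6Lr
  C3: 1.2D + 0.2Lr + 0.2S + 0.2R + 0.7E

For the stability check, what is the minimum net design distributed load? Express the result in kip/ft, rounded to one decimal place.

2.1 kip/ft

C1: 0.85(5.1) - 1.6(1.4) = 4.3 - 2.2 = 2.1
C2: 1.35(5.1) + 0.6(1.4) + 0.6(2.3) = 6.9 + 0.8 + 1.4 = 9.1
C3: 1.2(5.1) + 0.2(2.3) + 0.2(3.2) + 0.2(3.0) + 0.7(1.4) = 6.1 + 0.5 + 0.6 + 0.6 + 1.0 = 8.8
Combination 1 gives the minimum: 2.1 kip/ft.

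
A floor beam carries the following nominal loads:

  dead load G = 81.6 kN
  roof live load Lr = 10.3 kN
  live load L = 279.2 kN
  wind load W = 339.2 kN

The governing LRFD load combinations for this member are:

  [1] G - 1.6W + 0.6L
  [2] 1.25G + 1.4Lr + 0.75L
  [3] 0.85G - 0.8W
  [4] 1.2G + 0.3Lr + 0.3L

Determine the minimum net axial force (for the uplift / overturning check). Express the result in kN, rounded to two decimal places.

[1] 1.0(81.6) - 1.6(339.2) + 0.6(279.2) = -293.60
[2] 1.25(81.6) + 1.4(10.3) + 0.75(279.2) = 325.82
[3] 0.85(81.6) - 0.8(339.2) = -202.00
[4] 1.2(81.6) + 0.3(10.3) + 0.3(279.2) = 184.77
Combination 1 gives the minimum: -293.60 kN.

-293.60 kN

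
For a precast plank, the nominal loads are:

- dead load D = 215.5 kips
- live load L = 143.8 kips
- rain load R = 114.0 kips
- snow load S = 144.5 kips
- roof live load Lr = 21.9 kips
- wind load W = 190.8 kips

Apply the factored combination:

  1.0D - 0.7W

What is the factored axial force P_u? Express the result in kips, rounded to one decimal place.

1.0(215.5) - 0.7(190.8) = 215.5 - 133.6 = 81.9
P_u = 81.9 kips.

81.9 kips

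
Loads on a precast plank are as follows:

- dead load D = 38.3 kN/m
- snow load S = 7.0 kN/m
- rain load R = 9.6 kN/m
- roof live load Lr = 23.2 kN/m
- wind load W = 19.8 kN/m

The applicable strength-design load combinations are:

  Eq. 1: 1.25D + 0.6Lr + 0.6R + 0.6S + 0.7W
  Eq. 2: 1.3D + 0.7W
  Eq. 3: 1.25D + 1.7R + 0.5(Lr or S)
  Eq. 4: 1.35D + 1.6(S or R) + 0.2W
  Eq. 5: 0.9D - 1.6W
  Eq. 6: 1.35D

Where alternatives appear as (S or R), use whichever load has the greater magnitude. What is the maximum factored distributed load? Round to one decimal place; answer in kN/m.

85.6 kN/m

(Lr or S) → Lr = 23.2 kN/m; (S or R) → R = 9.6 kN/m.
Eq. 1: 1.25(38.3) + 0.6(23.2) + 0.6(9.6) + 0.6(7.0) + 0.7(19.8) = 85.6
Eq. 2: 1.3(38.3) + 0.7(19.8) = 49.8 + 13.9 = 63.7
Eq. 3: 1.25(38.3) + 1.7(9.6) + 0.5(23.2) = 47.9 + 16.3 + 11.6 = 75.8
Eq. 4: 1.35(38.3) + 1.6(9.6) + 0.2(19.8) = 71.0
Eq. 5: 0.9(38.3) - 1.6(19.8) = 34.5 - 31.7 = 2.8
Eq. 6: 1.35(38.3) = 51.7
Combination 1 governs: w_u = 85.6 kN/m.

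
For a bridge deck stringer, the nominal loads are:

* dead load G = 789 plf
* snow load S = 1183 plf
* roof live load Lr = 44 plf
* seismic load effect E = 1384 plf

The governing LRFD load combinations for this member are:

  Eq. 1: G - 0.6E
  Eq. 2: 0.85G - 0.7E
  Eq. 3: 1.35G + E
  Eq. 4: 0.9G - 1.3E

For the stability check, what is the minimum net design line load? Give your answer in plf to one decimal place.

-1089.1 plf

Eq. 1: 1.0(789) - 0.6(1384) = -41.4
Eq. 2: 0.85(789) - 0.7(1384) = -298.2
Eq. 3: 1.35(789) + 1.0(1384) = 2449.2
Eq. 4: 0.9(789) - 1.3(1384) = -1089.1
Combination 4 gives the minimum: -1089.1 plf.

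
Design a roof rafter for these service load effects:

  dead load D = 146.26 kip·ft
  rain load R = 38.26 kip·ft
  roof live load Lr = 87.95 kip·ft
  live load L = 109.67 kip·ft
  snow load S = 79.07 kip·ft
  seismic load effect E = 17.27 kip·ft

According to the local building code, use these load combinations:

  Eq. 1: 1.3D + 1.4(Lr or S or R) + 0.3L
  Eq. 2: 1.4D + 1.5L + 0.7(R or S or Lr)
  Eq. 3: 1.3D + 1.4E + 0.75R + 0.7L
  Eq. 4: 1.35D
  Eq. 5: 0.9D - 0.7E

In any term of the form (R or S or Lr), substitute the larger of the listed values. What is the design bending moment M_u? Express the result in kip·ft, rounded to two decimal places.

430.83 kip·ft

(Lr or S or R) → Lr = 87.95 kip·ft; (R or S or Lr) → Lr = 87.95 kip·ft.
Eq. 1: 1.3(146.26) + 1.4(87.95) + 0.3(109.67) = 190.14 + 123.13 + 32.90 = 346.17
Eq. 2: 1.4(146.26) + 1.5(109.67) + 0.7(87.95) = 430.83
Eq. 3: 1.3(146.26) + 1.4(17.27) + 0.75(38.26) + 0.7(109.67) = 319.78
Eq. 4: 1.35(146.26) = 197.45
Eq. 5: 0.9(146.26) - 0.7(17.27) = 119.55
Combination 2 governs: M_u = 430.83 kip·ft.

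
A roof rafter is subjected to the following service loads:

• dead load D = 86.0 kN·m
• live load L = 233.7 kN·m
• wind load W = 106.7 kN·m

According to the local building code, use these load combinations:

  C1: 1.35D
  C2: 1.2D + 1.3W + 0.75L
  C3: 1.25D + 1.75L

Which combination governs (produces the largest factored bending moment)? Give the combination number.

C1: 1.35(86.0) = 116.10
C2: 1.2(86.0) + 1.3(106.7) + 0.75(233.7) = 417.19
C3: 1.25(86.0) + 1.75(233.7) = 516.48
The largest value is 516.48 kN·m from combination 3.

Combination 3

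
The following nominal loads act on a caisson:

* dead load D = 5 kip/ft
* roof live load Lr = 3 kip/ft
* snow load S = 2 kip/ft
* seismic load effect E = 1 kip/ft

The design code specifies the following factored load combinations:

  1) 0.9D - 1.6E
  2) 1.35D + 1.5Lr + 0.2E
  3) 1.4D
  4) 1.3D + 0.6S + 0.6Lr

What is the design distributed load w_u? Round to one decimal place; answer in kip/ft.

1) 0.9(5) - 1.6(1) = 4.5 - 1.6 = 2.9
2) 1.35(5) + 1.5(3) + 0.2(1) = 6.8 + 4.5 + 0.2 = 11.5
3) 1.4(5) = 7.0
4) 1.3(5) + 0.6(2) + 0.6(3) = 6.5 + 1.2 + 1.8 = 9.5
Combination 2 governs: w_u = 11.5 kip/ft.

11.5 kip/ft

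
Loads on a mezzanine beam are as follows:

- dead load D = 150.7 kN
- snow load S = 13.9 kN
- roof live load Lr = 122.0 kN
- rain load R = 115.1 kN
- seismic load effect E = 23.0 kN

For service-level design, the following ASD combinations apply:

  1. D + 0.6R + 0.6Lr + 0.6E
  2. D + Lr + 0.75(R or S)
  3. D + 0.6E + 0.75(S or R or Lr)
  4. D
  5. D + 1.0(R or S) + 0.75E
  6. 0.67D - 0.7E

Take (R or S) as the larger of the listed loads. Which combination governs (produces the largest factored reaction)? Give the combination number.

Combination 2

(R or S) → R = 115.1 kN; (S or R or Lr) → Lr = 122.0 kN.
1. 1.0(150.7) + 0.6(115.1) + 0.6(122.0) + 0.6(23.0) = 150.70 + 69.06 + 73.20 + 13.80 = 306.76
2. 1.0(150.7) + 1.0(122.0) + 0.75(115.1) = 150.70 + 122.00 + 86.33 = 359.03
3. 1.0(150.7) + 0.6(23.0) + 0.75(122.0) = 150.70 + 13.80 + 91.50 = 256.00
4. 1.0(150.7) = 150.70
5. 1.0(150.7) + 1.0(115.1) + 0.75(23.0) = 150.70 + 115.10 + 17.25 = 283.05
6. 0.67(150.7) - 0.7(23.0) = 100.97 - 16.10 = 84.87
The largest value is 359.03 kN from combination 2.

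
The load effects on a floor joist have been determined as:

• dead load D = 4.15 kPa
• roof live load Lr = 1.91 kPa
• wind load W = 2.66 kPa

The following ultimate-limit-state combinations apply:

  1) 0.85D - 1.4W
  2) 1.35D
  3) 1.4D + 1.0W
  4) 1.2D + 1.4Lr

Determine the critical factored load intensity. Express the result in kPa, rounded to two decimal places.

8.47 kPa

1) 0.85(4.15) - 1.4(2.66) = -0.20
2) 1.35(4.15) = 5.60
3) 1.4(4.15) + 1.0(2.66) = 5.81 + 2.66 = 8.47
4) 1.2(4.15) + 1.4(1.91) = 4.98 + 2.67 = 7.65
The controlling combination is 3, giving 8.47 kPa.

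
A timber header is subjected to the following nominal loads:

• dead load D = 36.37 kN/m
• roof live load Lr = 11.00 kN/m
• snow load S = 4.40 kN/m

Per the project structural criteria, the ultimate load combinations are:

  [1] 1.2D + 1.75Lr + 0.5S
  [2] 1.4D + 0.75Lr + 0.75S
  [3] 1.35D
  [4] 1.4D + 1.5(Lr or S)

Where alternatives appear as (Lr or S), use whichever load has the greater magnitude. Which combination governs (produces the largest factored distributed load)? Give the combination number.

Combination 4

(Lr or S) → Lr = 11.00 kN/m.
[1] 1.2(36.37) + 1.75(11.00) + 0.5(4.40) = 43.64 + 19.25 + 2.20 = 65.09
[2] 1.4(36.37) + 0.75(11.00) + 0.75(4.40) = 50.92 + 8.25 + 3.30 = 62.47
[3] 1.35(36.37) = 49.10
[4] 1.4(36.37) + 1.5(11.00) = 50.92 + 16.50 = 67.42
The largest value is 67.42 kN/m from combination 4.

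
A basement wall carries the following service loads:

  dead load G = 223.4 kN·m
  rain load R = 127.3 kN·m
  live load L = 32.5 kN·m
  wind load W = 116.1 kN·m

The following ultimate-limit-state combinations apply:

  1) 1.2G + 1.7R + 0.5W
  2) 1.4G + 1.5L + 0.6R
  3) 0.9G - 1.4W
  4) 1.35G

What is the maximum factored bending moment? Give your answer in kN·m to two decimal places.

542.54 kN·m

1) 1.2(223.4) + 1.7(127.3) + 0.5(116.1) = 268.08 + 216.41 + 58.05 = 542.54
2) 1.4(223.4) + 1.5(32.5) + 0.6(127.3) = 312.76 + 48.75 + 76.38 = 437.89
3) 0.9(223.4) - 1.4(116.1) = 201.06 - 162.54 = 38.52
4) 1.35(223.4) = 301.59
The controlling combination is 1, giving 542.54 kN·m.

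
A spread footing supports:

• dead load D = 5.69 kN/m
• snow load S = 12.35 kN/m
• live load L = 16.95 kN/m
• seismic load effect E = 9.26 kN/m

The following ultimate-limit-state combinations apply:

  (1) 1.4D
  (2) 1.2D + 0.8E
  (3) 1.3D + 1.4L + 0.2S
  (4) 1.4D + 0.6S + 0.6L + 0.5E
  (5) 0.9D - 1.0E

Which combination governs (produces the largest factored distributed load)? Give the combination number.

(1) 1.4(5.69) = 7.97
(2) 1.2(5.69) + 0.8(9.26) = 6.83 + 7.41 = 14.24
(3) 1.3(5.69) + 1.4(16.95) + 0.2(12.35) = 7.40 + 23.73 + 2.47 = 33.60
(4) 1.4(5.69) + 0.6(12.35) + 0.6(16.95) + 0.5(9.26) = 7.97 + 7.41 + 10.17 + 4.63 = 30.18
(5) 0.9(5.69) - 1.0(9.26) = 5.12 - 9.26 = -4.14
The largest value is 33.60 kN/m from combination 3.

Combination 3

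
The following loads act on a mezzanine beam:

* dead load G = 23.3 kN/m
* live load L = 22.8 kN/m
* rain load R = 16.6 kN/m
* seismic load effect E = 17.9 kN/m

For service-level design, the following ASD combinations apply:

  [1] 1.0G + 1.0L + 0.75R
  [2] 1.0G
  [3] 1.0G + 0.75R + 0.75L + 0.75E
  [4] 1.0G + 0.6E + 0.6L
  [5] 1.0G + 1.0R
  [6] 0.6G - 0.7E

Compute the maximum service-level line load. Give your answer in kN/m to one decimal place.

[1] 1.0(23.3) + 1.0(22.8) + 0.75(16.6) = 58.6
[2] 1.0(23.3) = 23.3
[3] 1.0(23.3) + 0.75(16.6) + 0.75(22.8) + 0.75(17.9) = 66.3
[4] 1.0(23.3) + 0.6(17.9) + 0.6(22.8) = 47.7
[5] 1.0(23.3) + 1.0(16.6) = 39.9
[6] 0.6(23.3) - 0.7(17.9) = 1.5
Maximum is from combination 3.

66.3 kN/m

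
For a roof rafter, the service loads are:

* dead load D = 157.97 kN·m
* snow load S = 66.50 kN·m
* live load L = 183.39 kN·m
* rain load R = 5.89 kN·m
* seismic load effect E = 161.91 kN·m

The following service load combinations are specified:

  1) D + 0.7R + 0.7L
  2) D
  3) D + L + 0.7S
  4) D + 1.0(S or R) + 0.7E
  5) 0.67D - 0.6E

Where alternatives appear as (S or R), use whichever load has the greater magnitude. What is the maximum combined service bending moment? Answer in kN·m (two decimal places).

387.91 kN·m

(S or R) → S = 66.50 kN·m.
1) 1.0(157.97) + 0.7(5.89) + 0.7(183.39) = 290.47
2) 1.0(157.97) = 157.97
3) 1.0(157.97) + 1.0(183.39) + 0.7(66.50) = 157.97 + 183.39 + 46.55 = 387.91
4) 1.0(157.97) + 1.0(66.50) + 0.7(161.91) = 157.97 + 66.50 + 113.34 = 337.81
5) 0.67(157.97) - 0.6(161.91) = 105.84 - 97.15 = 8.69
Combination 3 governs: M = 387.91 kN·m.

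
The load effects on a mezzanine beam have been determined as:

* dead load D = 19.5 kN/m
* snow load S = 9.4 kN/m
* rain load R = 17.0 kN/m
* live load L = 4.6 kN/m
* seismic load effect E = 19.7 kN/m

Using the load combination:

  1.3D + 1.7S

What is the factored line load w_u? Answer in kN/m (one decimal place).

41.3 kN/m

1.3(19.5) + 1.7(9.4) = 41.3
w_u = 41.3 kN/m.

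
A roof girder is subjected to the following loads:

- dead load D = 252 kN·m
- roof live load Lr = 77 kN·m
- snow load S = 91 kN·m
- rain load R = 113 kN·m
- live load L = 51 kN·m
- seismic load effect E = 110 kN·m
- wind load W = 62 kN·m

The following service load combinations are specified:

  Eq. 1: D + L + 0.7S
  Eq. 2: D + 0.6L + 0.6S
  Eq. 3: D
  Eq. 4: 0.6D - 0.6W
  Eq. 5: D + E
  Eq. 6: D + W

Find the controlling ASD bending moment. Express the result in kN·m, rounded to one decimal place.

Eq. 1: 1.0(252) + 1.0(51) + 0.7(91) = 252.0 + 51.0 + 63.7 = 366.7
Eq. 2: 1.0(252) + 0.6(51) + 0.6(91) = 252.0 + 30.6 + 54.6 = 337.2
Eq. 3: 1.0(252) = 252.0
Eq. 4: 0.6(252) - 0.6(62) = 151.2 - 37.2 = 114.0
Eq. 5: 1.0(252) + 1.0(110) = 252.0 + 110.0 = 362.0
Eq. 6: 1.0(252) + 1.0(62) = 252.0 + 62.0 = 314.0
The controlling combination is 1, giving 366.7 kN·m.

366.7 kN·m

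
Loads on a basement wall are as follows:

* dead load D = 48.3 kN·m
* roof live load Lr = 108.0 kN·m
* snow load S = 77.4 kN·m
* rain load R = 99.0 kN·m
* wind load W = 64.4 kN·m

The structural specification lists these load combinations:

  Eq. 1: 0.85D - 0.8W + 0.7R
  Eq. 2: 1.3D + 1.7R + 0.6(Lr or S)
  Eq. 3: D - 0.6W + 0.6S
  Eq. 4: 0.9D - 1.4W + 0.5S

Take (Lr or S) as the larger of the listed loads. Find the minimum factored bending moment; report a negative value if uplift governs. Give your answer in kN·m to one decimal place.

(Lr or S) → Lr = 108.0 kN·m.
Eq. 1: 0.85(48.3) - 0.8(64.4) + 0.7(99.0) = 58.8
Eq. 2: 1.3(48.3) + 1.7(99.0) + 0.6(108.0) = 62.8 + 168.3 + 64.8 = 295.9
Eq. 3: 1.0(48.3) - 0.6(64.4) + 0.6(77.4) = 48.3 - 38.6 + 46.4 = 56.1
Eq. 4: 0.9(48.3) - 1.4(64.4) + 0.5(77.4) = 43.5 - 90.2 + 38.7 = -8.0
Combination 4 gives the minimum: -8.0 kN·m.

-8.0 kN·m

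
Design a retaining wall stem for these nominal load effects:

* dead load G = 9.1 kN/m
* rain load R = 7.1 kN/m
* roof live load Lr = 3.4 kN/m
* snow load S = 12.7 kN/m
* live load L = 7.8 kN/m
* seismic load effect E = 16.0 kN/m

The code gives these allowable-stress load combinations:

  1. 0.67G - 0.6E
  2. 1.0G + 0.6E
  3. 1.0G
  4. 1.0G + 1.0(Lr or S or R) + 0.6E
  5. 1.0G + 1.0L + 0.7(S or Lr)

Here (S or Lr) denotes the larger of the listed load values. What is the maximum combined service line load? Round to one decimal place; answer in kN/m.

(Lr or S or R) → S = 12.7 kN/m; (S or Lr) → S = 12.7 kN/m.
1. 0.67(9.1) - 0.6(16.0) = 6.1 - 9.6 = -3.5
2. 1.0(9.1) + 0.6(16.0) = 9.1 + 9.6 = 18.7
3. 1.0(9.1) = 9.1
4. 1.0(9.1) + 1.0(12.7) + 0.6(16.0) = 9.1 + 12.7 + 9.6 = 31.4
5. 1.0(9.1) + 1.0(7.8) + 0.7(12.7) = 9.1 + 7.8 + 8.9 = 25.8
Combination 4 governs: w = 31.4 kN/m.

31.4 kN/m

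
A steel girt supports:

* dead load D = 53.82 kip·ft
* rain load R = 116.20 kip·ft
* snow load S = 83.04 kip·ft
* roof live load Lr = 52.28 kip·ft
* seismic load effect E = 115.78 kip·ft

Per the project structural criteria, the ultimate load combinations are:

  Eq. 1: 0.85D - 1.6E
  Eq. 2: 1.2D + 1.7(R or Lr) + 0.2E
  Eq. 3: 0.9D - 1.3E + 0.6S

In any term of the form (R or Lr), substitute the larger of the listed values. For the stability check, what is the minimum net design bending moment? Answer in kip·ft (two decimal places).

-139.50 kip·ft

(R or Lr) → R = 116.20 kip·ft.
Eq. 1: 0.85(53.82) - 1.6(115.78) = 45.75 - 185.25 = -139.50
Eq. 2: 1.2(53.82) + 1.7(116.20) + 0.2(115.78) = 64.58 + 197.54 + 23.16 = 285.28
Eq. 3: 0.9(53.82) - 1.3(115.78) + 0.6(83.04) = 48.44 - 150.51 + 49.82 = -52.25
Combination 1 gives the minimum: -139.50 kip·ft.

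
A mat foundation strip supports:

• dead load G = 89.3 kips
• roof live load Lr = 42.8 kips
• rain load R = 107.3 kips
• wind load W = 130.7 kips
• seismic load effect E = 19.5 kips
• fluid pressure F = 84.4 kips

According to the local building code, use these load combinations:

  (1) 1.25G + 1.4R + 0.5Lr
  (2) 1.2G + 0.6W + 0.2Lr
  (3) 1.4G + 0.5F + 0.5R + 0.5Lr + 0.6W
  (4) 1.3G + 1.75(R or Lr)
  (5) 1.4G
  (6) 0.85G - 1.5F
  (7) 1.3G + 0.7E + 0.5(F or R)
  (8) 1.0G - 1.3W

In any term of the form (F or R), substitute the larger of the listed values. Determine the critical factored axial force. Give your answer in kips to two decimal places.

(R or Lr) → R = 107.3 kips; (F or R) → R = 107.3 kips.
(1) 1.25(89.3) + 1.4(107.3) + 0.5(42.8) = 111.63 + 150.22 + 21.40 = 283.25
(2) 1.2(89.3) + 0.6(130.7) + 0.2(42.8) = 107.16 + 78.42 + 8.56 = 194.14
(3) 1.4(89.3) + 0.5(84.4) + 0.5(107.3) + 0.5(42.8) + 0.6(130.7) = 125.02 + 42.20 + 53.65 + 21.40 + 78.42 = 320.69
(4) 1.3(89.3) + 1.75(107.3) = 116.09 + 187.78 = 303.87
(5) 1.4(89.3) = 125.02
(6) 0.85(89.3) - 1.5(84.4) = -50.70
(7) 1.3(89.3) + 0.7(19.5) + 0.5(107.3) = 116.09 + 13.65 + 53.65 = 183.39
(8) 1.0(89.3) - 1.3(130.7) = 89.30 - 169.91 = -80.61
Combination 3 governs: P_u = 320.69 kips.

320.69 kips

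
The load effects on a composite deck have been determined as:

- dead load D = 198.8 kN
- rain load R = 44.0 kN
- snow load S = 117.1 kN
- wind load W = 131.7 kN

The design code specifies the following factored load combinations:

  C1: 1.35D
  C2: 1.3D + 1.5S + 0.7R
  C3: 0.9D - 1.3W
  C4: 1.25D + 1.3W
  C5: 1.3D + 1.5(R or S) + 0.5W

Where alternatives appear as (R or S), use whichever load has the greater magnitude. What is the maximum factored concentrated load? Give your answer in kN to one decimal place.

(R or S) → S = 117.1 kN.
C1: 1.35(198.8) = 268.4
C2: 1.3(198.8) + 1.5(117.1) + 0.7(44.0) = 258.4 + 175.7 + 30.8 = 464.9
C3: 0.9(198.8) - 1.3(131.7) = 178.9 - 171.2 = 7.7
C4: 1.25(198.8) + 1.3(131.7) = 248.5 + 171.2 = 419.7
C5: 1.3(198.8) + 1.5(117.1) + 0.5(131.7) = 499.9
Combination 5 governs: P_u = 499.9 kN.

499.9 kN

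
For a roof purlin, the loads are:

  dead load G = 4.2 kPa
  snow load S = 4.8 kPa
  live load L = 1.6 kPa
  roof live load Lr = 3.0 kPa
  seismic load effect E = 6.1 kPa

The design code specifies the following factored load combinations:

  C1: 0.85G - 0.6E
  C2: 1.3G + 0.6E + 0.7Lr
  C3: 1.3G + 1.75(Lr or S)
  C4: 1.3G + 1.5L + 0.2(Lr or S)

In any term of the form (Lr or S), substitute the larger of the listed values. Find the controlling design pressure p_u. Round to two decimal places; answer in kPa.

13.86 kPa

(Lr or S) → S = 4.8 kPa.
C1: 0.85(4.2) - 0.6(6.1) = 3.57 - 3.66 = -0.09
C2: 1.3(4.2) + 0.6(6.1) + 0.7(3.0) = 5.46 + 3.66 + 2.10 = 11.22
C3: 1.3(4.2) + 1.75(4.8) = 5.46 + 8.40 = 13.86
C4: 1.3(4.2) + 1.5(1.6) + 0.2(4.8) = 5.46 + 2.40 + 0.96 = 8.82
Combination 3 governs: p_u = 13.86 kPa.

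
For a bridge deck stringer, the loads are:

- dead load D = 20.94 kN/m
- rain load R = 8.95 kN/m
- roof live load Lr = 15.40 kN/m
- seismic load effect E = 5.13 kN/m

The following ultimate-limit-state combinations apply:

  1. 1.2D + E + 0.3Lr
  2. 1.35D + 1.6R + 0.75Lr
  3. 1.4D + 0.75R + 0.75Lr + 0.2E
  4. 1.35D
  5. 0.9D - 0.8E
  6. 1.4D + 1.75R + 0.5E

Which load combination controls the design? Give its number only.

1. 1.2(20.94) + 1.0(5.13) + 0.3(15.40) = 25.13 + 5.13 + 4.62 = 34.88
2. 1.35(20.94) + 1.6(8.95) + 0.75(15.40) = 28.27 + 14.32 + 11.55 = 54.14
3. 1.4(20.94) + 0.75(8.95) + 0.75(15.40) + 0.2(5.13) = 48.60
4. 1.35(20.94) = 28.27
5. 0.9(20.94) - 0.8(5.13) = 14.74
6. 1.4(20.94) + 1.75(8.95) + 0.5(5.13) = 47.54
The largest value is 54.14 kN/m from combination 2.

Combination 2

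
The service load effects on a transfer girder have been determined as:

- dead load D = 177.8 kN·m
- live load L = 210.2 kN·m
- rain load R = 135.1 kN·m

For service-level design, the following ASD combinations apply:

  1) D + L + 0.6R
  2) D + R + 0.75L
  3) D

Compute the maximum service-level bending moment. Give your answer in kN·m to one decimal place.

470.6 kN·m

1) 1.0(177.8) + 1.0(210.2) + 0.6(135.1) = 177.8 + 210.2 + 81.1 = 469.1
2) 1.0(177.8) + 1.0(135.1) + 0.75(210.2) = 177.8 + 135.1 + 157.7 = 470.6
3) 1.0(177.8) = 177.8
The controlling combination is 2, giving 470.6 kN·m.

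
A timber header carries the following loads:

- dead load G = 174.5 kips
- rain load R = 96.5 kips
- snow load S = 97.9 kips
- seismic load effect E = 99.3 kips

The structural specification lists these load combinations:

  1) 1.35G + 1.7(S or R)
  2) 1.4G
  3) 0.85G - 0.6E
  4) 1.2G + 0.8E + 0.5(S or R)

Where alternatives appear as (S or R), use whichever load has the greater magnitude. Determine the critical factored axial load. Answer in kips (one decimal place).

402.0 kips

(S or R) → S = 97.9 kips.
1) 1.35(174.5) + 1.7(97.9) = 402.0
2) 1.4(174.5) = 244.3
3) 0.85(174.5) - 0.6(99.3) = 88.7
4) 1.2(174.5) + 0.8(99.3) + 0.5(97.9) = 337.8
Maximum is from combination 1.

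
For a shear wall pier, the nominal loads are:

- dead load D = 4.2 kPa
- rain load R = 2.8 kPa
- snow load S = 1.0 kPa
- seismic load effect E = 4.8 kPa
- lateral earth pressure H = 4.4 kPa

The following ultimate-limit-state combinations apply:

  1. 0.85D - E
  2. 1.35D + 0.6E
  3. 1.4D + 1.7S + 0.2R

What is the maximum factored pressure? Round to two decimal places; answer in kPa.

8.55 kPa

1. 0.85(4.2) - 1.0(4.8) = 3.57 - 4.80 = -1.23
2. 1.35(4.2) + 0.6(4.8) = 5.67 + 2.88 = 8.55
3. 1.4(4.2) + 1.7(1.0) + 0.2(2.8) = 5.88 + 1.70 + 0.56 = 8.14
Combination 2 governs: p_u = 8.55 kPa.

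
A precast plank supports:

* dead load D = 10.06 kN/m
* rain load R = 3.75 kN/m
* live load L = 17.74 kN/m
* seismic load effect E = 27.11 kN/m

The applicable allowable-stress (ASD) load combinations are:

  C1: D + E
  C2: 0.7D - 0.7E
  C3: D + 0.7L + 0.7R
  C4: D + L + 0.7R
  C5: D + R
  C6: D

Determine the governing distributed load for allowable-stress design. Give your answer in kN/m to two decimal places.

C1: 1.0(10.06) + 1.0(27.11) = 37.17
C2: 0.7(10.06) - 0.7(27.11) = -11.94
C3: 1.0(10.06) + 0.7(17.74) + 0.7(3.75) = 25.10
C4: 1.0(10.06) + 1.0(17.74) + 0.7(3.75) = 30.43
C5: 1.0(10.06) + 1.0(3.75) = 13.81
C6: 1.0(10.06) = 10.06
Maximum is from combination 1.

37.17 kN/m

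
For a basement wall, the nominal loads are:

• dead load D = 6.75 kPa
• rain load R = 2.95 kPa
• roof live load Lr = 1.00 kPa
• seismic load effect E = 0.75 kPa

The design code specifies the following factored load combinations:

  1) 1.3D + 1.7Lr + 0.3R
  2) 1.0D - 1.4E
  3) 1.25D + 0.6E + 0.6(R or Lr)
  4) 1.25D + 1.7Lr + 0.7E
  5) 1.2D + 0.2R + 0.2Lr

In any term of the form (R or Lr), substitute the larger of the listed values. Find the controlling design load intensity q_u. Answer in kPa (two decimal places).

(R or Lr) → R = 2.95 kPa.
1) 1.3(6.75) + 1.7(1.00) + 0.3(2.95) = 11.36
2) 1.0(6.75) - 1.4(0.75) = 6.75 - 1.05 = 5.70
3) 1.25(6.75) + 0.6(0.75) + 0.6(2.95) = 8.44 + 0.45 + 1.77 = 10.66
4) 1.25(6.75) + 1.7(1.00) + 0.7(0.75) = 10.66
5) 1.2(6.75) + 0.2(2.95) + 0.2(1.00) = 8.10 + 0.59 + 0.20 = 8.89
Combination 1 governs: q_u = 11.36 kPa.

11.36 kPa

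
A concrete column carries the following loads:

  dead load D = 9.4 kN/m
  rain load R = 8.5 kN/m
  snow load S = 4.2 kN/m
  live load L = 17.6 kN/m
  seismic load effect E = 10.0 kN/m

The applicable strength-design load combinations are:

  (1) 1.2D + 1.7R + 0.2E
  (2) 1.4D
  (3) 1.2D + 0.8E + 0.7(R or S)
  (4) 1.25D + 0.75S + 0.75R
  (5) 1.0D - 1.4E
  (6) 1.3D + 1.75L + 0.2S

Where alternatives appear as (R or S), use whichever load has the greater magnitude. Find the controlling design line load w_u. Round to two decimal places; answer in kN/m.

43.86 kN/m

(R or S) → R = 8.5 kN/m.
(1) 1.2(9.4) + 1.7(8.5) + 0.2(10.0) = 27.73
(2) 1.4(9.4) = 13.16
(3) 1.2(9.4) + 0.8(10.0) + 0.7(8.5) = 25.23
(4) 1.25(9.4) + 0.75(4.2) + 0.75(8.5) = 21.28
(5) 1.0(9.4) - 1.4(10.0) = -4.60
(6) 1.3(9.4) + 1.75(17.6) + 0.2(4.2) = 43.86
Maximum is from combination 6.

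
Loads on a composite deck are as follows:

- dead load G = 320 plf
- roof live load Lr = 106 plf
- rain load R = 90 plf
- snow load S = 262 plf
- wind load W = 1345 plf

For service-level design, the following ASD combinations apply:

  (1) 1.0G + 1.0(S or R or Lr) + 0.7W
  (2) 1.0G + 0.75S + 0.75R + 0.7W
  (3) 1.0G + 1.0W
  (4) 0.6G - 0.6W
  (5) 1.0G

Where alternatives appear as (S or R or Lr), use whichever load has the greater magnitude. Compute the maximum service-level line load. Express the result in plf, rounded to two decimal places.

(S or R or Lr) → S = 262 plf.
(1) 1.0(320) + 1.0(262) + 0.7(1345) = 320.00 + 262.00 + 941.50 = 1523.50
(2) 1.0(320) + 0.75(262) + 0.75(90) + 0.7(1345) = 320.00 + 196.50 + 67.50 + 941.50 = 1525.50
(3) 1.0(320) + 1.0(1345) = 320.00 + 1345.00 = 1665.00
(4) 0.6(320) - 0.6(1345) = 192.00 - 807.00 = -615.00
(5) 1.0(320) = 320.00
The controlling combination is 3, giving 1665.00 plf.

1665.00 plf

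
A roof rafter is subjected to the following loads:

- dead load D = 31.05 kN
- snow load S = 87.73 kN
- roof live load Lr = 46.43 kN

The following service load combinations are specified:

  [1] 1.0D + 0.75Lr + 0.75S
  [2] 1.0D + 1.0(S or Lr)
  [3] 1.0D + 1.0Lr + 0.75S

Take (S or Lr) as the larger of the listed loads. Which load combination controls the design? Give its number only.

(S or Lr) → S = 87.73 kN.
[1] 1.0(31.05) + 0.75(46.43) + 0.75(87.73) = 31.05 + 34.82 + 65.80 = 131.67
[2] 1.0(31.05) + 1.0(87.73) = 31.05 + 87.73 = 118.78
[3] 1.0(31.05) + 1.0(46.43) + 0.75(87.73) = 31.05 + 46.43 + 65.80 = 143.28
The largest value is 143.28 kN from combination 3.

Combination 3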